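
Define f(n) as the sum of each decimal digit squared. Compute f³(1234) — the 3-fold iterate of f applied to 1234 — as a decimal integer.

1234 → 1² + 2² + 3² + 4² = 1 + 4 + 9 + 16 = 30
30 → 3² + 0² = 9 + 0 = 9
9 → 9² = 81

81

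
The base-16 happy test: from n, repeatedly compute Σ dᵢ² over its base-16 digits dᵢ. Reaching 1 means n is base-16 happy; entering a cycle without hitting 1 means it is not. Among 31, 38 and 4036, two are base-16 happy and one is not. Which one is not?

31

31: 31 → 226 → 200 → 208 → 169 → 181 → 146 → 85 → 50 → 13 → 169  — repeats 169 (not base-16 happy)
38: 38 → 40 → 68 → 32 → 4 → 16 → 1  — reaches 1 (base-16 happy)
4036: 4036 → 385 → 66 → 20 → 17 → 2 → 4 → 16 → 1  — reaches 1 (base-16 happy)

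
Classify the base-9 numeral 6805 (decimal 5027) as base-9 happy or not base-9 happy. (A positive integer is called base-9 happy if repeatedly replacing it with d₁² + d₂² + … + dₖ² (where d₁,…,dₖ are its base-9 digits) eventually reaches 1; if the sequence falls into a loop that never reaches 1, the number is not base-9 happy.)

5027 = (6,8,0,5)_9 → 6² + 8² + 0² + 5² = 125
125 = (1,4,8)_9 → 1² + 4² + 8² = 81
81 = (1,0,0)_9 → 1² + 0² + 0² = 1  — reached 1.

base-9 happy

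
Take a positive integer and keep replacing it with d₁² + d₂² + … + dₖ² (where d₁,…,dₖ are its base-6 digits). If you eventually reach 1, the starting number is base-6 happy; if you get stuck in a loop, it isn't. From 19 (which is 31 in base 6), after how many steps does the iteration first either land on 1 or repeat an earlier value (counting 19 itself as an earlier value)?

19 = (3,1)_6 → 3² + 1² = 9 + 1 = 10
10 = (1,4)_6 → 1² + 4² = 1 + 16 = 17
17 = (2,5)_6 → 2² + 5² = 4 + 25 = 29
29 = (4,5)_6 → 4² + 5² = 16 + 25 = 41
41 = (1,0,5)_6 → 1² + 0² + 5² = 1 + 0 + 25 = 26
26 = (4,2)_6 → 4² + 2² = 16 + 4 = 20
20 = (3,2)_6 → 3² + 2² = 9 + 4 = 13
13 = (2,1)_6 → 2² + 1² = 4 + 1 = 5
5 = (5)_6 → 5² = 25
25 = (4,1)_6 → 4² + 1² = 16 + 1 = 17  — 17 repeats.
That took 10 steps.

10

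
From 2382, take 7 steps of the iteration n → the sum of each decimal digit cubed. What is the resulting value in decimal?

513

2382 → 2³ + 3³ + 8³ + 2³ = 555
555 → 5³ + 5³ + 5³ = 375
375 → 3³ + 7³ + 5³ = 495
495 → 4³ + 9³ + 5³ = 918
918 → 9³ + 1³ + 8³ = 1242
1242 → 1³ + 2³ + 4³ + 2³ = 81
81 → 8³ + 1³ = 513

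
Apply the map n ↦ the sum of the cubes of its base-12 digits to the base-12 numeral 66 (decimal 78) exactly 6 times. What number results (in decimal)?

1029

78 = (6,6)_12 → 6³ + 6³ = 432
432 = (3,0,0)_12 → 3³ + 0³ + 0³ = 27
27 = (2,3)_12 → 2³ + 3³ = 35
35 = (2,11)_12 → 2³ + 11³ = 1339
1339 = (9,3,7)_12 → 9³ + 3³ + 7³ = 1099
1099 = (7,7,7)_12 → 7³ + 7³ + 7³ = 1029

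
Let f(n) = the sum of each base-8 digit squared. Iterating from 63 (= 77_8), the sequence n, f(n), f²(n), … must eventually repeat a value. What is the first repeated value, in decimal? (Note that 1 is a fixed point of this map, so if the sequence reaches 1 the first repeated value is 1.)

63 = (7,7)_8 → 7² + 7² = 98
98 = (1,4,2)_8 → 1² + 4² + 2² = 21
21 = (2,5)_8 → 2² + 5² = 29
29 = (3,5)_8 → 3² + 5² = 34
34 = (4,2)_8 → 4² + 2² = 20
20 = (2,4)_8 → 2² + 4² = 20  — 20 already appeared earlier.

20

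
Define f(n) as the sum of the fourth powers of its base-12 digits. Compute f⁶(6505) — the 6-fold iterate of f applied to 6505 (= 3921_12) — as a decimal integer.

6505 = (3,9,2,1)_12 → 6659
6659 = (3,10,2,11)_12 → 24738
24738 = (1,2,3,9,6)_12 → 7955
7955 = (4,7,2,11)_12 → 17314
17314 = (10,0,2,10)_12 → 20016
20016 = (11,7,0,0)_12 → 17042

17042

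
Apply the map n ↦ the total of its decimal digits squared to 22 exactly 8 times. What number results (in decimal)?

22 → 2² + 2² = 4 + 4 = 8
8 → 8² = 64
64 → 6² + 4² = 36 + 16 = 52
52 → 5² + 2² = 25 + 4 = 29
29 → 2² + 9² = 4 + 81 = 85
85 → 8² + 5² = 64 + 25 = 89
89 → 8² + 9² = 64 + 81 = 145
145 → 1² + 4² + 5² = 1 + 16 + 25 = 42

42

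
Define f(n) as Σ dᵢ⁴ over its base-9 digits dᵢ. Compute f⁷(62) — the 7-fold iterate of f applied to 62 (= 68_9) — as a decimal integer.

1378

62 = (6,8)_9 → 6⁴ + 8⁴ = 5392
5392 = (7,3,5,1)_9 → 7⁴ + 3⁴ + 5⁴ + 1⁴ = 3108
3108 = (4,2,3,3)_9 → 4⁴ + 2⁴ + 3⁴ + 3⁴ = 434
434 = (5,3,2)_9 → 5⁴ + 3⁴ + 2⁴ = 722
722 = (8,8,2)_9 → 8⁴ + 8⁴ + 2⁴ = 8208
8208 = (1,2,2,3,0)_9 → 1⁴ + 2⁴ + 2⁴ + 3⁴ + 0⁴ = 114
114 = (1,3,6)_9 → 1⁴ + 3⁴ + 6⁴ = 1378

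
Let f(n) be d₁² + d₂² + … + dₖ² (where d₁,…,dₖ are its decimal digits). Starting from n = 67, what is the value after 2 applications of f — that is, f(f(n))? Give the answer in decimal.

89

67 → 6² + 7² = 36 + 49 = 85
85 → 8² + 5² = 64 + 25 = 89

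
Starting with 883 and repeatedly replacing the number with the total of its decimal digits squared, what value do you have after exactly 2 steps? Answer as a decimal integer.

883 → 8² + 8² + 3² = 137
137 → 1² + 3² + 7² = 59

59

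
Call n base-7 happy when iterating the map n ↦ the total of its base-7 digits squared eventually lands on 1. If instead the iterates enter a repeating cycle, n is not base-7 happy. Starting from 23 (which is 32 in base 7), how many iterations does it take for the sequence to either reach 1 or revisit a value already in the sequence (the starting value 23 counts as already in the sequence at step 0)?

23 = (3,2)_7 → 3² + 2² = 9 + 4 = 13
13 = (1,6)_7 → 1² + 6² = 1 + 36 = 37
37 = (5,2)_7 → 5² + 2² = 25 + 4 = 29
29 = (4,1)_7 → 4² + 1² = 16 + 1 = 17
17 = (2,3)_7 → 2² + 3² = 4 + 9 = 13  — 13 repeats.
That took 5 steps.

5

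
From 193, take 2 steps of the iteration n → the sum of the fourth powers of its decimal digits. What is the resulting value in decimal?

2929

193 → 1⁴ + 9⁴ + 3⁴ = 1 + 6561 + 81 = 6643
6643 → 6⁴ + 6⁴ + 4⁴ + 3⁴ = 1296 + 1296 + 256 + 81 = 2929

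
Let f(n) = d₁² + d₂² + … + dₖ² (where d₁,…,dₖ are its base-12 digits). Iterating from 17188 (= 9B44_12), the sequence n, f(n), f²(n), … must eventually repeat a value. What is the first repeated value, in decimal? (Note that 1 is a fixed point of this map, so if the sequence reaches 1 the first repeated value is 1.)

17188 = (9,11,4,4)_12 → 9² + 11² + 4² + 4² = 81 + 121 + 16 + 16 = 234
234 = (1,7,6)_12 → 1² + 7² + 6² = 1 + 49 + 36 = 86
86 = (7,2)_12 → 7² + 2² = 49 + 4 = 53
53 = (4,5)_12 → 4² + 5² = 16 + 25 = 41
41 = (3,5)_12 → 3² + 5² = 9 + 25 = 34
34 = (2,10)_12 → 2² + 10² = 4 + 100 = 104
104 = (8,8)_12 → 8² + 8² = 64 + 64 = 128
128 = (10,8)_12 → 10² + 8² = 100 + 64 = 164
164 = (1,1,8)_12 → 1² + 1² + 8² = 1 + 1 + 64 = 66
66 = (5,6)_12 → 5² + 6² = 25 + 36 = 61
61 = (5,1)_12 → 5² + 1² = 25 + 1 = 26
26 = (2,2)_12 → 2² + 2² = 4 + 4 = 8
8 = (8)_12 → 8² = 64
64 = (5,4)_12 → 5² + 4² = 25 + 16 = 41  — 41 already appeared earlier.

41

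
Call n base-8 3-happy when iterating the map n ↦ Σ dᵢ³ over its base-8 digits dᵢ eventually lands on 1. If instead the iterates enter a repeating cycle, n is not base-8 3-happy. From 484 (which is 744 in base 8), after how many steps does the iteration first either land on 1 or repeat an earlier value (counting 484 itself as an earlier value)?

12

484 = (7,4,4)_8 → 7³ + 4³ + 4³ = 343 + 64 + 64 = 471
471 = (7,2,7)_8 → 7³ + 2³ + 7³ = 343 + 8 + 343 = 694
694 = (1,2,6,6)_8 → 1³ + 2³ + 6³ + 6³ = 1 + 8 + 216 + 216 = 441
441 = (6,7,1)_8 → 6³ + 7³ + 1³ = 216 + 343 + 1 = 560
560 = (1,0,6,0)_8 → 1³ + 0³ + 6³ + 0³ = 1 + 0 + 216 + 0 = 217
217 = (3,3,1)_8 → 3³ + 3³ + 1³ = 27 + 27 + 1 = 55
55 = (6,7)_8 → 6³ + 7³ = 216 + 343 = 559
559 = (1,0,5,7)_8 → 1³ + 0³ + 5³ + 7³ = 1 + 0 + 125 + 343 = 469
469 = (7,2,5)_8 → 7³ + 2³ + 5³ = 343 + 8 + 125 = 476
476 = (7,3,4)_8 → 7³ + 3³ + 4³ = 343 + 27 + 64 = 434
434 = (6,6,2)_8 → 6³ + 6³ + 2³ = 216 + 216 + 8 = 440
440 = (6,7,0)_8 → 6³ + 7³ + 0³ = 216 + 343 + 0 = 559  — 559 repeats.
That took 12 steps.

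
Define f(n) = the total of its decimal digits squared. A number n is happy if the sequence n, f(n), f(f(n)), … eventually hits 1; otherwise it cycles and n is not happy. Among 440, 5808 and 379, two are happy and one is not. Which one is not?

5808

440: 440 → 32 → 13 → 10 → 1  — reaches 1 (happy)
5808: 5808 → 153 → 35 → 34 → 25 → 29 → 85 → 89 → 145 → 42 → 20 → 4 → 16 → 37 → 58 → 89  — repeats 89 (not happy)
379: 379 → 139 → 91 → 82 → 68 → 100 → 1  — reaches 1 (happy)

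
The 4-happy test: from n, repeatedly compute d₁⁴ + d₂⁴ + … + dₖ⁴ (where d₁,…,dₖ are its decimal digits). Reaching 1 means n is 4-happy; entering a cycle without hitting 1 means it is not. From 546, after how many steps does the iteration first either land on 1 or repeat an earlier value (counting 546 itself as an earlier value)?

12

546 → 2177
2177 → 4819
4819 → 10914
10914 → 6819
6819 → 11954
11954 → 7444
7444 → 3169
3169 → 7939
7939 → 15604
15604 → 2178
2178 → 6514
6514 → 2178  — 2178 repeats.
That took 12 steps.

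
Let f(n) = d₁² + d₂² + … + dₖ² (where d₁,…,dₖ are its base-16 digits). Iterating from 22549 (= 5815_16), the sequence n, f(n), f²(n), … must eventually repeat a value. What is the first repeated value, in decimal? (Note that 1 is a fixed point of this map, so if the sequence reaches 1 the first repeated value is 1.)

146

22549 = (5,8,1,5)_16 → 5² + 8² + 1² + 5² = 115
115 = (7,3)_16 → 7² + 3² = 58
58 = (3,10)_16 → 3² + 10² = 109
109 = (6,13)_16 → 6² + 13² = 205
205 = (12,13)_16 → 12² + 13² = 313
313 = (1,3,9)_16 → 1² + 3² + 9² = 91
91 = (5,11)_16 → 5² + 11² = 146
146 = (9,2)_16 → 9² + 2² = 85
85 = (5,5)_16 → 5² + 5² = 50
50 = (3,2)_16 → 3² + 2² = 13
13 = (13)_16 → 13² = 169
169 = (10,9)_16 → 10² + 9² = 181
181 = (11,5)_16 → 11² + 5² = 146  — 146 already appeared earlier.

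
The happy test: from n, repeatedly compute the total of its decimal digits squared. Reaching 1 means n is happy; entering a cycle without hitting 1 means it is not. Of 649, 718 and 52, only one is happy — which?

649: 649 → 133 → 19 → 82 → 68 → 100 → 1  — reaches 1 (happy)
718: 718 → 114 → 18 → 65 → 61 → 37 → 58 → 89 → 145 → 42 → 20 → 4 → 16 → 37  — repeats 37 (not happy)
52: 52 → 29 → 85 → 89 → 145 → 42 → 20 → 4 → 16 → 37 → 58 → 89  — repeats 89 (not happy)

649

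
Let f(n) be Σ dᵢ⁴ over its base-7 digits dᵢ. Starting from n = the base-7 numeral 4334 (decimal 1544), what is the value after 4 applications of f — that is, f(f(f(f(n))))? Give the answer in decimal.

1544 = (4,3,3,4)_7 → 4⁴ + 3⁴ + 3⁴ + 4⁴ = 674
674 = (1,6,5,2)_7 → 1⁴ + 6⁴ + 5⁴ + 2⁴ = 1938
1938 = (5,4,3,6)_7 → 5⁴ + 4⁴ + 3⁴ + 6⁴ = 2258
2258 = (6,4,0,4)_7 → 6⁴ + 4⁴ + 0⁴ + 4⁴ = 1808

1808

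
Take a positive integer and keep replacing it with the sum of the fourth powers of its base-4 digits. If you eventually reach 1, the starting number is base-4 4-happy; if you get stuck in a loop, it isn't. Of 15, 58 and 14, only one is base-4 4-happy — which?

14

15: 15 → 162 → 48 → 81 → 3 → 81  — repeats 81 (not base-4 4-happy)
58: 58 → 113 → 83 → 83  — repeats 83 (not base-4 4-happy)
14: 14 → 97 → 18 → 17 → 2 → 16 → 1  — reaches 1 (base-4 4-happy)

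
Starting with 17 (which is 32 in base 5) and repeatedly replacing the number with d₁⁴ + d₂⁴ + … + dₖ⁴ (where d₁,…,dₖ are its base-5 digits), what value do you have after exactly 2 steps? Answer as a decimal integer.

17 = (3,2)_5 → 3⁴ + 2⁴ = 97
97 = (3,4,2)_5 → 3⁴ + 4⁴ + 2⁴ = 353

353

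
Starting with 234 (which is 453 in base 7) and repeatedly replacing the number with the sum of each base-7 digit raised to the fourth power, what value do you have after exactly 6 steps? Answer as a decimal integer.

234 = (4,5,3)_7 → 4⁴ + 5⁴ + 3⁴ = 256 + 625 + 81 = 962
962 = (2,5,4,3)_7 → 2⁴ + 5⁴ + 4⁴ + 3⁴ = 16 + 625 + 256 + 81 = 978
978 = (2,5,6,5)_7 → 2⁴ + 5⁴ + 6⁴ + 5⁴ = 16 + 625 + 1296 + 625 = 2562
2562 = (1,0,3,2,0)_7 → 1⁴ + 0⁴ + 3⁴ + 2⁴ + 0⁴ = 1 + 0 + 81 + 16 + 0 = 98
98 = (2,0,0)_7 → 2⁴ + 0⁴ + 0⁴ = 16 + 0 + 0 = 16
16 = (2,2)_7 → 2⁴ + 2⁴ = 16 + 16 = 32

32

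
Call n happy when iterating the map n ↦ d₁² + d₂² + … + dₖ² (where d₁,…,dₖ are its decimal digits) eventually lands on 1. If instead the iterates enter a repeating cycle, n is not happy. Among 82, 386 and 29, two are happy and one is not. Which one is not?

82: 82 → 68 → 100 → 1  — reaches 1 (happy)
386: 386 → 109 → 82 → 68 → 100 → 1  — reaches 1 (happy)
29: 29 → 85 → 89 → 145 → 42 → 20 → 4 → 16 → 37 → 58 → 89  — repeats 89 (not happy)

29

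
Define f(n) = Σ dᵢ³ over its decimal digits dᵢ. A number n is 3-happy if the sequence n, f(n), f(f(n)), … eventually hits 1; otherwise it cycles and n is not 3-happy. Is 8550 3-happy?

not 3-happy

8550 → 8³ + 5³ + 5³ + 0³ = 762
762 → 7³ + 6³ + 2³ = 567
567 → 5³ + 6³ + 7³ = 684
684 → 6³ + 8³ + 4³ = 792
792 → 7³ + 9³ + 2³ = 1080
1080 → 1³ + 0³ + 8³ + 0³ = 513
513 → 5³ + 1³ + 3³ = 153
153 → 1³ + 5³ + 3³ = 153  — 153 already seen; the sequence cycles without reaching 1.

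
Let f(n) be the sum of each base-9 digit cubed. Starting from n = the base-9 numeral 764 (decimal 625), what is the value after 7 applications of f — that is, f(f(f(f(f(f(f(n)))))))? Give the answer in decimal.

27

625 = (7,6,4)_9 → 7³ + 6³ + 4³ = 623
623 = (7,6,2)_9 → 7³ + 6³ + 2³ = 567
567 = (7,0,0)_9 → 7³ + 0³ + 0³ = 343
343 = (4,2,1)_9 → 4³ + 2³ + 1³ = 73
73 = (8,1)_9 → 8³ + 1³ = 513
513 = (6,3,0)_9 → 6³ + 3³ + 0³ = 243
243 = (3,0,0)_9 → 3³ + 0³ + 0³ = 27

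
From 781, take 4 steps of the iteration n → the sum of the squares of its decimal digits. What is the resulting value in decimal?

61

781 → 114
114 → 18
18 → 65
65 → 61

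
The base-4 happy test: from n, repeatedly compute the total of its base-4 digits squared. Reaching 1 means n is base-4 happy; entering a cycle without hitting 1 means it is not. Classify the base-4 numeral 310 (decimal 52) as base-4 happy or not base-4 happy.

base-4 happy

52 = (3,1,0)_4 → 3² + 1² + 0² = 9 + 1 + 0 = 10
10 = (2,2)_4 → 2² + 2² = 4 + 4 = 8
8 = (2,0)_4 → 2² + 0² = 4 + 0 = 4
4 = (1,0)_4 → 1² + 0² = 1 + 0 = 1  — reached 1.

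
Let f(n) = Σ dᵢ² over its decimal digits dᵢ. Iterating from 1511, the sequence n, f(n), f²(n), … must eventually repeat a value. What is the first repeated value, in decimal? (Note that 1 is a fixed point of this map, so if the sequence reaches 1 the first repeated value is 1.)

1

1511 → 1² + 5² + 1² + 1² = 28
28 → 2² + 8² = 68
68 → 6² + 8² = 100
100 → 1² + 0² + 0² = 1  — reached the fixed point 1.
1 → 1, so 1 is the first repeated value.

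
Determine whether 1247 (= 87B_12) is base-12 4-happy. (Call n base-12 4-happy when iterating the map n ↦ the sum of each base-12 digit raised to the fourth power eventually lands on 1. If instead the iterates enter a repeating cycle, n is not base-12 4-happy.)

1247 = (8,7,11)_12 → 8⁴ + 7⁴ + 11⁴ = 4096 + 2401 + 14641 = 21138
21138 = (1,0,2,9,6)_12 → 1⁴ + 0⁴ + 2⁴ + 9⁴ + 6⁴ = 1 + 0 + 16 + 6561 + 1296 = 7874
7874 = (4,6,8,2)_12 → 4⁴ + 6⁴ + 8⁴ + 2⁴ = 256 + 1296 + 4096 + 16 = 5664
5664 = (3,3,4,0)_12 → 3⁴ + 3⁴ + 4⁴ + 0⁴ = 81 + 81 + 256 + 0 = 418
418 = (2,10,10)_12 → 2⁴ + 10⁴ + 10⁴ = 16 + 10000 + 10000 = 20016
20016 = (11,7,0,0)_12 → 11⁴ + 7⁴ + 0⁴ + 0⁴ = 14641 + 2401 + 0 + 0 = 17042
17042 = (9,10,4,2)_12 → 9⁴ + 10⁴ + 4⁴ + 2⁴ = 6561 + 10000 + 256 + 16 = 16833
16833 = (9,8,10,9)_12 → 9⁴ + 8⁴ + 10⁴ + 9⁴ = 6561 + 4096 + 10000 + 6561 = 27218
27218 = (1,3,9,0,2)_12 → 1⁴ + 3⁴ + 9⁴ + 0⁴ + 2⁴ = 1 + 81 + 6561 + 0 + 16 = 6659
6659 = (3,10,2,11)_12 → 3⁴ + 10⁴ + 2⁴ + 11⁴ = 81 + 10000 + 16 + 14641 = 24738
24738 = (1,2,3,9,6)_12 → 1⁴ + 2⁴ + 3⁴ + 9⁴ + 6⁴ = 1 + 16 + 81 + 6561 + 1296 = 7955
7955 = (4,7,2,11)_12 → 4⁴ + 7⁴ + 2⁴ + 11⁴ = 256 + 2401 + 16 + 14641 = 17314
17314 = (10,0,2,10)_12 → 10⁴ + 0⁴ + 2⁴ + 10⁴ = 10000 + 0 + 16 + 10000 = 20016  — 20016 already seen; the sequence cycles without reaching 1.

not base-12 4-happy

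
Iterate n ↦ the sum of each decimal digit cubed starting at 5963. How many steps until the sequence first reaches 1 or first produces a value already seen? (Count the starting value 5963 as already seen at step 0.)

5963 → 1097
1097 → 1073
1073 → 371
371 → 371  — 371 repeats.
That took 4 steps.

4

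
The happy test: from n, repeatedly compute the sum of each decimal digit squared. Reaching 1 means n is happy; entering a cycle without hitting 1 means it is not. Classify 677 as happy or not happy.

not happy

677 → 6² + 7² + 7² = 134
134 → 1² + 3² + 4² = 26
26 → 2² + 6² = 40
40 → 4² + 0² = 16
16 → 1² + 6² = 37
37 → 3² + 7² = 58
58 → 5² + 8² = 89
89 → 8² + 9² = 145
145 → 1² + 4² + 5² = 42
42 → 4² + 2² = 20
20 → 2² + 0² = 4
4 → 4² = 16  — 16 already seen; the sequence cycles without reaching 1.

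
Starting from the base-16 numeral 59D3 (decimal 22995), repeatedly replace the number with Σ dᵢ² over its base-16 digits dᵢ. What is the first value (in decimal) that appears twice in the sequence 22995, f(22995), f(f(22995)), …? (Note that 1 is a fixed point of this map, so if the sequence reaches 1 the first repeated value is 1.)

146

22995 = (5,9,13,3)_16 → 5² + 9² + 13² + 3² = 284
284 = (1,1,12)_16 → 1² + 1² + 12² = 146
146 = (9,2)_16 → 9² + 2² = 85
85 = (5,5)_16 → 5² + 5² = 50
50 = (3,2)_16 → 3² + 2² = 13
13 = (13)_16 → 13² = 169
169 = (10,9)_16 → 10² + 9² = 181
181 = (11,5)_16 → 11² + 5² = 146  — 146 already appeared earlier.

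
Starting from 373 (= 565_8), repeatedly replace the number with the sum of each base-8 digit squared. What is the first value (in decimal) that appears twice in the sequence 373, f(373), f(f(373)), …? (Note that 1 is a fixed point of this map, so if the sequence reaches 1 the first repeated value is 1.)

373 = (5,6,5)_8 → 86
86 = (1,2,6)_8 → 41
41 = (5,1)_8 → 26
26 = (3,2)_8 → 13
13 = (1,5)_8 → 26  — 26 already appeared earlier.

26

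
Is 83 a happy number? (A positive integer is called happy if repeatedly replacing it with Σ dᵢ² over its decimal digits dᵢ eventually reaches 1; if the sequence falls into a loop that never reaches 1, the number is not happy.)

83 → 8² + 3² = 64 + 9 = 73
73 → 7² + 3² = 49 + 9 = 58
58 → 5² + 8² = 25 + 64 = 89
89 → 8² + 9² = 64 + 81 = 145
145 → 1² + 4² + 5² = 1 + 16 + 25 = 42
42 → 4² + 2² = 16 + 4 = 20
20 → 2² + 0² = 4 + 0 = 4
4 → 4² = 16
16 → 1² + 6² = 1 + 36 = 37
37 → 3² + 7² = 9 + 49 = 58  — 58 already seen; the sequence cycles without reaching 1.

not happy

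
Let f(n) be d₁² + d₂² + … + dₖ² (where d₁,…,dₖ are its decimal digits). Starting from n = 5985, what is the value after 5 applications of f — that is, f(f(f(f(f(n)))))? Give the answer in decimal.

29

5985 → 195
195 → 107
107 → 50
50 → 25
25 → 29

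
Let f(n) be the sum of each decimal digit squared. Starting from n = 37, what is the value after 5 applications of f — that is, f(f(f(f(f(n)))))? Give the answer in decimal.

37 → 3² + 7² = 58
58 → 5² + 8² = 89
89 → 8² + 9² = 145
145 → 1² + 4² + 5² = 42
42 → 4² + 2² = 20

20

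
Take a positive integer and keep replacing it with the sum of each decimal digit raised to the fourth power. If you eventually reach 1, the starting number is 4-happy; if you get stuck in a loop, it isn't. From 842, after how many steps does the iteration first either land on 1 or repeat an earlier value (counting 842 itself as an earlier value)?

12

842 → 8⁴ + 4⁴ + 2⁴ = 4368
4368 → 4⁴ + 3⁴ + 6⁴ + 8⁴ = 5729
5729 → 5⁴ + 7⁴ + 2⁴ + 9⁴ = 9603
9603 → 9⁴ + 6⁴ + 0⁴ + 3⁴ = 7938
7938 → 7⁴ + 9⁴ + 3⁴ + 8⁴ = 13139
13139 → 1⁴ + 3⁴ + 1⁴ + 3⁴ + 9⁴ = 6725
6725 → 6⁴ + 7⁴ + 2⁴ + 5⁴ = 4338
4338 → 4⁴ + 3⁴ + 3⁴ + 8⁴ = 4514
4514 → 4⁴ + 5⁴ + 1⁴ + 4⁴ = 1138
1138 → 1⁴ + 1⁴ + 3⁴ + 8⁴ = 4179
4179 → 4⁴ + 1⁴ + 7⁴ + 9⁴ = 9219
9219 → 9⁴ + 2⁴ + 1⁴ + 9⁴ = 13139  — 13139 repeats.
That took 12 steps.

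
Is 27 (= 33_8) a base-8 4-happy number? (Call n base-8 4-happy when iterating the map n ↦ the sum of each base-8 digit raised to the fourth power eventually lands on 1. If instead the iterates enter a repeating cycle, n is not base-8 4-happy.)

27 = (3,3)_8 → 162
162 = (2,4,2)_8 → 288
288 = (4,4,0)_8 → 512
512 = (1,0,0,0)_8 → 1  — reached 1.

base-8 4-happy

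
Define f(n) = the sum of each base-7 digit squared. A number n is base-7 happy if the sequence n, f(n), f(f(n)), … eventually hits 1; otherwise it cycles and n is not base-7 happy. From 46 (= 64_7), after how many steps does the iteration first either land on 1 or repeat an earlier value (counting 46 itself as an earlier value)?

3

46 = (6,4)_7 → 6² + 4² = 36 + 16 = 52
52 = (1,0,3)_7 → 1² + 0² + 3² = 1 + 0 + 9 = 10
10 = (1,3)_7 → 1² + 3² = 1 + 9 = 10  — 10 repeats.
That took 3 steps.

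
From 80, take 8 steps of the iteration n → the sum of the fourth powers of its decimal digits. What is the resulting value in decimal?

4514

80 → 8⁴ + 0⁴ = 4096
4096 → 4⁴ + 0⁴ + 9⁴ + 6⁴ = 8113
8113 → 8⁴ + 1⁴ + 1⁴ + 3⁴ = 4179
4179 → 4⁴ + 1⁴ + 7⁴ + 9⁴ = 9219
9219 → 9⁴ + 2⁴ + 1⁴ + 9⁴ = 13139
13139 → 1⁴ + 3⁴ + 1⁴ + 3⁴ + 9⁴ = 6725
6725 → 6⁴ + 7⁴ + 2⁴ + 5⁴ = 4338
4338 → 4⁴ + 3⁴ + 3⁴ + 8⁴ = 4514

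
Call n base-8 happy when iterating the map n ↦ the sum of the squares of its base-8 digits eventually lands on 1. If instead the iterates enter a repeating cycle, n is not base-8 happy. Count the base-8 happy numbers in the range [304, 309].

1

304: 304 → 52 → 52  (repeats 52)
305: 305 → 53 → 61 → 74 → 6 → 36 → 32 → 16 → 4 → 16  (repeats 16)
306: 306 → 56 → 49 → 37 → 41 → 26 → 13 → 26  (repeats 26)
307: 307 → 61 → 74 → 6 → 36 → 32 → 16 → 4 → 16  (repeats 16)
308: 308 → 68 → 17 → 5 → 25 → 10 → 5  (repeats 5)
309: 309 → 77 → 27 → 18 → 8 → 1  (reaches 1)
base-8 happy: 309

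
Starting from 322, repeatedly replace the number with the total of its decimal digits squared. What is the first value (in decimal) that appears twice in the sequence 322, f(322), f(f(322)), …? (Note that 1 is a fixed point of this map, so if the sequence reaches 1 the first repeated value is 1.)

322 → 3² + 2² + 2² = 17
17 → 1² + 7² = 50
50 → 5² + 0² = 25
25 → 2² + 5² = 29
29 → 2² + 9² = 85
85 → 8² + 5² = 89
89 → 8² + 9² = 145
145 → 1² + 4² + 5² = 42
42 → 4² + 2² = 20
20 → 2² + 0² = 4
4 → 4² = 16
16 → 1² + 6² = 37
37 → 3² + 7² = 58
58 → 5² + 8² = 89  — 89 already appeared earlier.

89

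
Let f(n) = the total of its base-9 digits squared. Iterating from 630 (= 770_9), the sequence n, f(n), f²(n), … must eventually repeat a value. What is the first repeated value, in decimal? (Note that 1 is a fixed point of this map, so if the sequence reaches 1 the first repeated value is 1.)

74

630 = (7,7,0)_9 → 7² + 7² + 0² = 49 + 49 + 0 = 98
98 = (1,1,8)_9 → 1² + 1² + 8² = 1 + 1 + 64 = 66
66 = (7,3)_9 → 7² + 3² = 49 + 9 = 58
58 = (6,4)_9 → 6² + 4² = 36 + 16 = 52
52 = (5,7)_9 → 5² + 7² = 25 + 49 = 74
74 = (8,2)_9 → 8² + 2² = 64 + 4 = 68
68 = (7,5)_9 → 7² + 5² = 49 + 25 = 74  — 74 already appeared earlier.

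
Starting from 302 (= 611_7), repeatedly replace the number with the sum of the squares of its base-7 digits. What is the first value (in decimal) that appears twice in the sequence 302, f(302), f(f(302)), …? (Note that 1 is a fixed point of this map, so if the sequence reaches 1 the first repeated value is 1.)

10

302 = (6,1,1)_7 → 6² + 1² + 1² = 38
38 = (5,3)_7 → 5² + 3² = 34
34 = (4,6)_7 → 4² + 6² = 52
52 = (1,0,3)_7 → 1² + 0² + 3² = 10
10 = (1,3)_7 → 1² + 3² = 10  — 10 already appeared earlier.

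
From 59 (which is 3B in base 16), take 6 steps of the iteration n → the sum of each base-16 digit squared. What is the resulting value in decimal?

1

59 = (3,11)_16 → 3² + 11² = 130
130 = (8,2)_16 → 8² + 2² = 68
68 = (4,4)_16 → 4² + 4² = 32
32 = (2,0)_16 → 2² + 0² = 4
4 = (4)_16 → 4² = 16
16 = (1,0)_16 → 1² + 0² = 1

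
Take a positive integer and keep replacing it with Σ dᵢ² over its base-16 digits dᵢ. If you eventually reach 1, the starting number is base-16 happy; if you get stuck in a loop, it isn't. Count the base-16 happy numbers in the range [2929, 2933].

1

2929: 2929 → 171 → 221 → 338 → 30 → 197 → 169 → 181 → 146 → 85 → 50 → 13 → 169  — not base-16 happy
2930: 2930 → 174 → 296 → 69 → 41 → 85 → 50 → 13 → 169 → 181 → 146 → 85  — not base-16 happy
2931: 2931 → 179 → 130 → 68 → 32 → 4 → 16 → 1  — base-16 happy
2932: 2932 → 186 → 221 → 338 → 30 → 197 → 169 → 181 → 146 → 85 → 50 → 13 → 169  — not base-16 happy
2933: 2933 → 195 → 153 → 162 → 104 → 100 → 52 → 25 → 82 → 29 → 170 → 200 → 208 → 169 → 181 → 146 → 85 → 50 → 13 → 169  — not base-16 happy
base-16 happy: 2931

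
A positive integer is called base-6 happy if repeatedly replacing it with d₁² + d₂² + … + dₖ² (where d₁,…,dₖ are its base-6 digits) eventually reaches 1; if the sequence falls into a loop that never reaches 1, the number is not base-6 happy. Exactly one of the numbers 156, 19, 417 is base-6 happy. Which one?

156: 156 → 20 → 13 → 5 → 25 → 17 → 29 → 41 → 26 → 20  — repeats 20 (not base-6 happy)
19: 19 → 10 → 17 → 29 → 41 → 26 → 20 → 13 → 5 → 25 → 17  — repeats 17 (not base-6 happy)
417: 417 → 44 → 6 → 1  — reaches 1 (base-6 happy)

417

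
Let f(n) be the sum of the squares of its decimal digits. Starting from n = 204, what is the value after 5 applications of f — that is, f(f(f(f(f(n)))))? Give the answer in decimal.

204 → 2² + 0² + 4² = 20
20 → 2² + 0² = 4
4 → 4² = 16
16 → 1² + 6² = 37
37 → 3² + 7² = 58

58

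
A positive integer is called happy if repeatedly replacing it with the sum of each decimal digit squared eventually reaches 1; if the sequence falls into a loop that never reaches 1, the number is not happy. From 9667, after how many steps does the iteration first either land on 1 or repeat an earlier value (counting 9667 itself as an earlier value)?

9667 → 9² + 6² + 6² + 7² = 202
202 → 2² + 0² + 2² = 8
8 → 8² = 64
64 → 6² + 4² = 52
52 → 5² + 2² = 29
29 → 2² + 9² = 85
85 → 8² + 5² = 89
89 → 8² + 9² = 145
145 → 1² + 4² + 5² = 42
42 → 4² + 2² = 20
20 → 2² + 0² = 4
4 → 4² = 16
16 → 1² + 6² = 37
37 → 3² + 7² = 58
58 → 5² + 8² = 89  — 89 repeats.
That took 15 steps.

15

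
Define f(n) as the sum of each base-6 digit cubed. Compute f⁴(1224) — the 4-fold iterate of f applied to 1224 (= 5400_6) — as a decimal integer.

43

1224 = (5,4,0,0)_6 → 5³ + 4³ + 0³ + 0³ = 125 + 64 + 0 + 0 = 189
189 = (5,1,3)_6 → 5³ + 1³ + 3³ = 125 + 1 + 27 = 153
153 = (4,1,3)_6 → 4³ + 1³ + 3³ = 64 + 1 + 27 = 92
92 = (2,3,2)_6 → 2³ + 3³ + 2³ = 8 + 27 + 8 = 43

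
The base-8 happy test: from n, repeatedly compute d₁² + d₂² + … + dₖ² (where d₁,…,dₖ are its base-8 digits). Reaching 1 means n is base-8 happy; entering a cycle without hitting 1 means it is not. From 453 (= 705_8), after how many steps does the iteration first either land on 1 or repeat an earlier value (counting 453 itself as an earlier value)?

7

453 = (7,0,5)_8 → 7² + 0² + 5² = 49 + 0 + 25 = 74
74 = (1,1,2)_8 → 1² + 1² + 2² = 1 + 1 + 4 = 6
6 = (6)_8 → 6² = 36
36 = (4,4)_8 → 4² + 4² = 16 + 16 = 32
32 = (4,0)_8 → 4² + 0² = 16 + 0 = 16
16 = (2,0)_8 → 2² + 0² = 4 + 0 = 4
4 = (4)_8 → 4² = 16  — 16 repeats.
That took 7 steps.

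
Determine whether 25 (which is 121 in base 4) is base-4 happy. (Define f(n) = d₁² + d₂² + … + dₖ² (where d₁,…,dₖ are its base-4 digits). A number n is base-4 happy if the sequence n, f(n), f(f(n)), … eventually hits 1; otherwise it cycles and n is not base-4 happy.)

base-4 happy

25 = (1,2,1)_4 → 1² + 2² + 1² = 1 + 4 + 1 = 6
6 = (1,2)_4 → 1² + 2² = 1 + 4 = 5
5 = (1,1)_4 → 1² + 1² = 1 + 1 = 2
2 = (2)_4 → 2² = 4
4 = (1,0)_4 → 1² + 0² = 1 + 0 = 1  — reached 1.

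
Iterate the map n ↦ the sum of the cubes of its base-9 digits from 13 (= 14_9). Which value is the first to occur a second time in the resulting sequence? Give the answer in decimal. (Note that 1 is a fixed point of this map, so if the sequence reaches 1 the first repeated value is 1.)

13 = (1,4)_9 → 1³ + 4³ = 65
65 = (7,2)_9 → 7³ + 2³ = 351
351 = (4,3,0)_9 → 4³ + 3³ + 0³ = 91
91 = (1,1,1)_9 → 1³ + 1³ + 1³ = 3
3 = (3)_9 → 3³ = 27
27 = (3,0)_9 → 3³ + 0³ = 27  — 27 already appeared earlier.

27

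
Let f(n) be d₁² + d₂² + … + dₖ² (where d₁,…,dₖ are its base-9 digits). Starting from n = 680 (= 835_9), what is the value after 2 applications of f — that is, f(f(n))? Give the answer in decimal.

680 = (8,3,5)_9 → 98
98 = (1,1,8)_9 → 66

66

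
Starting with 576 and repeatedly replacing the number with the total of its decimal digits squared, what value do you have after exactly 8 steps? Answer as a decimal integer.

145

576 → 5² + 7² + 6² = 25 + 49 + 36 = 110
110 → 1² + 1² + 0² = 1 + 1 + 0 = 2
2 → 2² = 4
4 → 4² = 16
16 → 1² + 6² = 1 + 36 = 37
37 → 3² + 7² = 9 + 49 = 58
58 → 5² + 8² = 25 + 64 = 89
89 → 8² + 9² = 64 + 81 = 145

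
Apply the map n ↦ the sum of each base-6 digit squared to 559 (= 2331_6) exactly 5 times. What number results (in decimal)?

559 = (2,3,3,1)_6 → 2² + 3² + 3² + 1² = 23
23 = (3,5)_6 → 3² + 5² = 34
34 = (5,4)_6 → 5² + 4² = 41
41 = (1,0,5)_6 → 1² + 0² + 5² = 26
26 = (4,2)_6 → 4² + 2² = 20

20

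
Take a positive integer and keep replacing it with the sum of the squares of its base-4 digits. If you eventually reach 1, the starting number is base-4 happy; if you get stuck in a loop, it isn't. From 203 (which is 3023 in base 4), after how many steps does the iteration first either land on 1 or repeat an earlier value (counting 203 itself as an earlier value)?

6

203 = (3,0,2,3)_4 → 22
22 = (1,1,2)_4 → 6
6 = (1,2)_4 → 5
5 = (1,1)_4 → 2
2 = (2)_4 → 4
4 = (1,0)_4 → 1  — reached 1.
That took 6 steps.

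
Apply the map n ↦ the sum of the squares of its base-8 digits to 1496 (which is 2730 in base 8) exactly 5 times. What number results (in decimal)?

1496 = (2,7,3,0)_8 → 62
62 = (7,6)_8 → 85
85 = (1,2,5)_8 → 30
30 = (3,6)_8 → 45
45 = (5,5)_8 → 50

50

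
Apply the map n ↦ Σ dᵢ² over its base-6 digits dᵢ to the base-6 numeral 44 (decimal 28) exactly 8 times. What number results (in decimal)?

25

28 = (4,4)_6 → 32
32 = (5,2)_6 → 29
29 = (4,5)_6 → 41
41 = (1,0,5)_6 → 26
26 = (4,2)_6 → 20
20 = (3,2)_6 → 13
13 = (2,1)_6 → 5
5 = (5)_6 → 25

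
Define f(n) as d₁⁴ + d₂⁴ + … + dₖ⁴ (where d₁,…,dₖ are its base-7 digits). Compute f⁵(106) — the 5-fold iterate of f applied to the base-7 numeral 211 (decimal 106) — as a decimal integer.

1938

106 = (2,1,1)_7 → 2⁴ + 1⁴ + 1⁴ = 18
18 = (2,4)_7 → 2⁴ + 4⁴ = 272
272 = (5,3,6)_7 → 5⁴ + 3⁴ + 6⁴ = 2002
2002 = (5,5,6,0)_7 → 5⁴ + 5⁴ + 6⁴ + 0⁴ = 2546
2546 = (1,0,2,6,5)_7 → 1⁴ + 0⁴ + 2⁴ + 6⁴ + 5⁴ = 1938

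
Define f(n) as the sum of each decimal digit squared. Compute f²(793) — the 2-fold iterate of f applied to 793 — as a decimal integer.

793 → 7² + 9² + 3² = 139
139 → 1² + 3² + 9² = 91

91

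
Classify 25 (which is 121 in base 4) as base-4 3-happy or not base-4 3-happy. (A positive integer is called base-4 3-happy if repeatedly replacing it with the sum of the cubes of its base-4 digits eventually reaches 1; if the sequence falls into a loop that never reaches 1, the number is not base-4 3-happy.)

25 = (1,2,1)_4 → 1³ + 2³ + 1³ = 10
10 = (2,2)_4 → 2³ + 2³ = 16
16 = (1,0,0)_4 → 1³ + 0³ + 0³ = 1  — reached 1.

base-4 3-happy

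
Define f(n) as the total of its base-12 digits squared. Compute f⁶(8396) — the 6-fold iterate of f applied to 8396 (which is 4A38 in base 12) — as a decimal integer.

8396 = (4,10,3,8)_12 → 189
189 = (1,3,9)_12 → 91
91 = (7,7)_12 → 98
98 = (8,2)_12 → 68
68 = (5,8)_12 → 89
89 = (7,5)_12 → 74

74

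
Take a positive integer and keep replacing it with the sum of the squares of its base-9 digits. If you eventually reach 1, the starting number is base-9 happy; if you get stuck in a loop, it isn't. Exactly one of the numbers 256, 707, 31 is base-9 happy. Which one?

707

256: 256 → 26 → 68 → 74 → 68  — repeats 68 (not base-9 happy)
707: 707 → 125 → 81 → 1  — reaches 1 (base-9 happy)
31: 31 → 25 → 53 → 89 → 65 → 53  — repeats 53 (not base-9 happy)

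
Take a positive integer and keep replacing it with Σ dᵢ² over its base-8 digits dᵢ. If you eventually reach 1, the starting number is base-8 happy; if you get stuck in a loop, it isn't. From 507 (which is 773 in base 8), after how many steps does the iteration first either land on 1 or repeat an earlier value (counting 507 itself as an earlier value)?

507 = (7,7,3)_8 → 7² + 7² + 3² = 49 + 49 + 9 = 107
107 = (1,5,3)_8 → 1² + 5² + 3² = 1 + 25 + 9 = 35
35 = (4,3)_8 → 4² + 3² = 16 + 9 = 25
25 = (3,1)_8 → 3² + 1² = 9 + 1 = 10
10 = (1,2)_8 → 1² + 2² = 1 + 4 = 5
5 = (5)_8 → 5² = 25  — 25 repeats.
That took 6 steps.

6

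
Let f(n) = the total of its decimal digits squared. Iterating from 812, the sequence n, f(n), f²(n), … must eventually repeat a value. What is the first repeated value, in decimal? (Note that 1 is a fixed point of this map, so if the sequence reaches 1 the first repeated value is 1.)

812 → 69
69 → 117
117 → 51
51 → 26
26 → 40
40 → 16
16 → 37
37 → 58
58 → 89
89 → 145
145 → 42
42 → 20
20 → 4
4 → 16  — 16 already appeared earlier.

16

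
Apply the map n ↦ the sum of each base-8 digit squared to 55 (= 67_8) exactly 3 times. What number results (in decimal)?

55 = (6,7)_8 → 6² + 7² = 85
85 = (1,2,5)_8 → 1² + 2² + 5² = 30
30 = (3,6)_8 → 3² + 6² = 45

45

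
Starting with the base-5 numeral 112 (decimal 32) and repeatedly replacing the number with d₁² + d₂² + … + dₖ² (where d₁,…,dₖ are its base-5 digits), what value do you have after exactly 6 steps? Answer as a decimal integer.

4

32 = (1,1,2)_5 → 1² + 1² + 2² = 1 + 1 + 4 = 6
6 = (1,1)_5 → 1² + 1² = 1 + 1 = 2
2 = (2)_5 → 2² = 4
4 = (4)_5 → 4² = 16
16 = (3,1)_5 → 3² + 1² = 9 + 1 = 10
10 = (2,0)_5 → 2² + 0² = 4 + 0 = 4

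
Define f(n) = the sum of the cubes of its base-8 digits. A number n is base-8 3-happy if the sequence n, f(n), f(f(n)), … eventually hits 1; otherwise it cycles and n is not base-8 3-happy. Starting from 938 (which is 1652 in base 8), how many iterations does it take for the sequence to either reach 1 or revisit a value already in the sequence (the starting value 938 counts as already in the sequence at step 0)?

938 = (1,6,5,2)_8 → 1³ + 6³ + 5³ + 2³ = 1 + 216 + 125 + 8 = 350
350 = (5,3,6)_8 → 5³ + 3³ + 6³ = 125 + 27 + 216 = 368
368 = (5,6,0)_8 → 5³ + 6³ + 0³ = 125 + 216 + 0 = 341
341 = (5,2,5)_8 → 5³ + 2³ + 5³ = 125 + 8 + 125 = 258
258 = (4,0,2)_8 → 4³ + 0³ + 2³ = 64 + 0 + 8 = 72
72 = (1,1,0)_8 → 1³ + 1³ + 0³ = 1 + 1 + 0 = 2
2 = (2)_8 → 2³ = 8
8 = (1,0)_8 → 1³ + 0³ = 1 + 0 = 1  — reached 1.
That took 8 steps.

8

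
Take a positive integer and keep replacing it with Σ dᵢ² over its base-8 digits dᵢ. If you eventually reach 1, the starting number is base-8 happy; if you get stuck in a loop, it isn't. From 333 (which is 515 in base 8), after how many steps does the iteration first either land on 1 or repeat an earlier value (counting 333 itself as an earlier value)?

8

333 = (5,1,5)_8 → 51
51 = (6,3)_8 → 45
45 = (5,5)_8 → 50
50 = (6,2)_8 → 40
40 = (5,0)_8 → 25
25 = (3,1)_8 → 10
10 = (1,2)_8 → 5
5 = (5)_8 → 25  — 25 repeats.
That took 8 steps.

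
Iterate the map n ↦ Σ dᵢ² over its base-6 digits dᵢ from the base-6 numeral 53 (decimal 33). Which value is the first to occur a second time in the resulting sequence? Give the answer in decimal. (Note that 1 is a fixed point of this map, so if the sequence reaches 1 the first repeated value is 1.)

41

33 = (5,3)_6 → 5² + 3² = 25 + 9 = 34
34 = (5,4)_6 → 5² + 4² = 25 + 16 = 41
41 = (1,0,5)_6 → 1² + 0² + 5² = 1 + 0 + 25 = 26
26 = (4,2)_6 → 4² + 2² = 16 + 4 = 20
20 = (3,2)_6 → 3² + 2² = 9 + 4 = 13
13 = (2,1)_6 → 2² + 1² = 4 + 1 = 5
5 = (5)_6 → 5² = 25
25 = (4,1)_6 → 4² + 1² = 16 + 1 = 17
17 = (2,5)_6 → 2² + 5² = 4 + 25 = 29
29 = (4,5)_6 → 4² + 5² = 16 + 25 = 41  — 41 already appeared earlier.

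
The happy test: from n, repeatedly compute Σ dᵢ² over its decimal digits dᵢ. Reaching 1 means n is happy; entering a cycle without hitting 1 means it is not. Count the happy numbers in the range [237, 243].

1

237: 237 → 62 → 40 → 16 → 37 → 58 → 89 → 145 → 42 → 20 → 4 → 16  — not happy
238: 238 → 77 → 98 → 145 → 42 → 20 → 4 → 16 → 37 → 58 → 89 → 145  — not happy
239: 239 → 94 → 97 → 130 → 10 → 1  — happy
240: 240 → 20 → 4 → 16 → 37 → 58 → 89 → 145 → 42 → 20  — not happy
241: 241 → 21 → 5 → 25 → 29 → 85 → 89 → 145 → 42 → 20 → 4 → 16 → 37 → 58 → 89  — not happy
242: 242 → 24 → 20 → 4 → 16 → 37 → 58 → 89 → 145 → 42 → 20  — not happy
243: 243 → 29 → 85 → 89 → 145 → 42 → 20 → 4 → 16 → 37 → 58 → 89  — not happy
happy: 239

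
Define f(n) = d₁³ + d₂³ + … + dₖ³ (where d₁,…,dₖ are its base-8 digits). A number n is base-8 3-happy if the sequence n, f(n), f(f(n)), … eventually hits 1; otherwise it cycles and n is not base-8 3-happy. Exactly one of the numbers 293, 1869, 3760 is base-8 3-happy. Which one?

293: 293 → 253 → 495 → 811 → 217 → 55 → 559 → 469 → 476 → 434 → 440 → 559  — repeats 559 (not base-8 3-happy)
1869: 1869 → 278 → 288 → 128 → 8 → 1  — reaches 1 (base-8 3-happy)
3760: 3760 → 567 → 560 → 217 → 55 → 559 → 469 → 476 → 434 → 440 → 559  — repeats 559 (not base-8 3-happy)

1869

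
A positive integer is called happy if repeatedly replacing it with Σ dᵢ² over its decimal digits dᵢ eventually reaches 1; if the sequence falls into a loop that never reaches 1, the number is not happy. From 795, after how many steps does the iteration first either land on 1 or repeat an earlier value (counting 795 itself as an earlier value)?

13

795 → 7² + 9² + 5² = 49 + 81 + 25 = 155
155 → 1² + 5² + 5² = 1 + 25 + 25 = 51
51 → 5² + 1² = 25 + 1 = 26
26 → 2² + 6² = 4 + 36 = 40
40 → 4² + 0² = 16 + 0 = 16
16 → 1² + 6² = 1 + 36 = 37
37 → 3² + 7² = 9 + 49 = 58
58 → 5² + 8² = 25 + 64 = 89
89 → 8² + 9² = 64 + 81 = 145
145 → 1² + 4² + 5² = 1 + 16 + 25 = 42
42 → 4² + 2² = 16 + 4 = 20
20 → 2² + 0² = 4 + 0 = 4
4 → 4² = 16  — 16 repeats.
That took 13 steps.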